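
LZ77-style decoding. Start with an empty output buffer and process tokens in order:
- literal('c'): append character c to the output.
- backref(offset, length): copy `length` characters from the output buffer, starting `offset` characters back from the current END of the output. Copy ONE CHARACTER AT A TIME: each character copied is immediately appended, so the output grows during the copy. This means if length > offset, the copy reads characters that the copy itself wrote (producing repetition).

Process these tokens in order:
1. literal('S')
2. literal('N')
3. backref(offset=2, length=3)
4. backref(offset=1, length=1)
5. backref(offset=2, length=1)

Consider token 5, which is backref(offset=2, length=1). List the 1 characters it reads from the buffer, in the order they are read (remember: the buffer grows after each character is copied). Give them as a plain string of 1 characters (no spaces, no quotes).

Token 1: literal('S'). Output: "S"
Token 2: literal('N'). Output: "SN"
Token 3: backref(off=2, len=3) (overlapping!). Copied 'SNS' from pos 0. Output: "SNSNS"
Token 4: backref(off=1, len=1). Copied 'S' from pos 4. Output: "SNSNSS"
Token 5: backref(off=2, len=1). Buffer before: "SNSNSS" (len 6)
  byte 1: read out[4]='S', append. Buffer now: "SNSNSSS"

Answer: S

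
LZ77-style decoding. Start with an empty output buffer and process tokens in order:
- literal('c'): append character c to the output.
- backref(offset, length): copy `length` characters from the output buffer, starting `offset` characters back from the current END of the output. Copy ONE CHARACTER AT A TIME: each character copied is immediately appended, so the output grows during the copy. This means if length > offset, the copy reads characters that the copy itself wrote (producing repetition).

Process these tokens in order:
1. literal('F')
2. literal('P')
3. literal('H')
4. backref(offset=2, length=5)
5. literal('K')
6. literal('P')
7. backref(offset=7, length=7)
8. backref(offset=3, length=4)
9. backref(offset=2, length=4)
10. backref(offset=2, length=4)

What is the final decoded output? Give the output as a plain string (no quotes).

Answer: FPHPHPHPKPPHPHPKPPKPPPPPPPPPP

Derivation:
Token 1: literal('F'). Output: "F"
Token 2: literal('P'). Output: "FP"
Token 3: literal('H'). Output: "FPH"
Token 4: backref(off=2, len=5) (overlapping!). Copied 'PHPHP' from pos 1. Output: "FPHPHPHP"
Token 5: literal('K'). Output: "FPHPHPHPK"
Token 6: literal('P'). Output: "FPHPHPHPKP"
Token 7: backref(off=7, len=7). Copied 'PHPHPKP' from pos 3. Output: "FPHPHPHPKPPHPHPKP"
Token 8: backref(off=3, len=4) (overlapping!). Copied 'PKPP' from pos 14. Output: "FPHPHPHPKPPHPHPKPPKPP"
Token 9: backref(off=2, len=4) (overlapping!). Copied 'PPPP' from pos 19. Output: "FPHPHPHPKPPHPHPKPPKPPPPPP"
Token 10: backref(off=2, len=4) (overlapping!). Copied 'PPPP' from pos 23. Output: "FPHPHPHPKPPHPHPKPPKPPPPPPPPPP"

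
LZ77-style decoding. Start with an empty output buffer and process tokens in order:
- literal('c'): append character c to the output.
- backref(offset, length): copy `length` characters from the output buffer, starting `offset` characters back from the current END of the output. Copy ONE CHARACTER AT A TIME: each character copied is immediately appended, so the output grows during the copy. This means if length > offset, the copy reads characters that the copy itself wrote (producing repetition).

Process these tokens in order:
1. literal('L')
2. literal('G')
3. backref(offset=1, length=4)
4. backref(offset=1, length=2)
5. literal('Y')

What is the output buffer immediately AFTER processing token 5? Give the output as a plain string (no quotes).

Token 1: literal('L'). Output: "L"
Token 2: literal('G'). Output: "LG"
Token 3: backref(off=1, len=4) (overlapping!). Copied 'GGGG' from pos 1. Output: "LGGGGG"
Token 4: backref(off=1, len=2) (overlapping!). Copied 'GG' from pos 5. Output: "LGGGGGGG"
Token 5: literal('Y'). Output: "LGGGGGGGY"

Answer: LGGGGGGGY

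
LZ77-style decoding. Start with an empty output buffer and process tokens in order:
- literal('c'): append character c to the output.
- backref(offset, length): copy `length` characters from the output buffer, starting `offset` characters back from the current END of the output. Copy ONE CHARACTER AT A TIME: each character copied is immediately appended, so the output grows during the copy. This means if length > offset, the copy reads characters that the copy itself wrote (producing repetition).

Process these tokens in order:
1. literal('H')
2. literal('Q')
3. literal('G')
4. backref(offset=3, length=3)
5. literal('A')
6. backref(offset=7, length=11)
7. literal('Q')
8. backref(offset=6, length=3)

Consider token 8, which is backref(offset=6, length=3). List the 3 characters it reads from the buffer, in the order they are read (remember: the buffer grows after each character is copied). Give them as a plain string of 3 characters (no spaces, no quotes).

Token 1: literal('H'). Output: "H"
Token 2: literal('Q'). Output: "HQ"
Token 3: literal('G'). Output: "HQG"
Token 4: backref(off=3, len=3). Copied 'HQG' from pos 0. Output: "HQGHQG"
Token 5: literal('A'). Output: "HQGHQGA"
Token 6: backref(off=7, len=11) (overlapping!). Copied 'HQGHQGAHQGH' from pos 0. Output: "HQGHQGAHQGHQGAHQGH"
Token 7: literal('Q'). Output: "HQGHQGAHQGHQGAHQGHQ"
Token 8: backref(off=6, len=3). Buffer before: "HQGHQGAHQGHQGAHQGHQ" (len 19)
  byte 1: read out[13]='A', append. Buffer now: "HQGHQGAHQGHQGAHQGHQA"
  byte 2: read out[14]='H', append. Buffer now: "HQGHQGAHQGHQGAHQGHQAH"
  byte 3: read out[15]='Q', append. Buffer now: "HQGHQGAHQGHQGAHQGHQAHQ"

Answer: AHQ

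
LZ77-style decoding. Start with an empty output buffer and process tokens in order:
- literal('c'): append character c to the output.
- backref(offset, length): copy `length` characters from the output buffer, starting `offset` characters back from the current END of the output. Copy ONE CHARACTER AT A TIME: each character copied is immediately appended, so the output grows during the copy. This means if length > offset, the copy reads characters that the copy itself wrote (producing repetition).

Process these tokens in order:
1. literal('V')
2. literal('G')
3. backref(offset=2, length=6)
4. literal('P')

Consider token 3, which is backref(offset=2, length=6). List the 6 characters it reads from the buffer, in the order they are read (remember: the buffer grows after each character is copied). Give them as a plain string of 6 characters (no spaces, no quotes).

Answer: VGVGVG

Derivation:
Token 1: literal('V'). Output: "V"
Token 2: literal('G'). Output: "VG"
Token 3: backref(off=2, len=6). Buffer before: "VG" (len 2)
  byte 1: read out[0]='V', append. Buffer now: "VGV"
  byte 2: read out[1]='G', append. Buffer now: "VGVG"
  byte 3: read out[2]='V', append. Buffer now: "VGVGV"
  byte 4: read out[3]='G', append. Buffer now: "VGVGVG"
  byte 5: read out[4]='V', append. Buffer now: "VGVGVGV"
  byte 6: read out[5]='G', append. Buffer now: "VGVGVGVG"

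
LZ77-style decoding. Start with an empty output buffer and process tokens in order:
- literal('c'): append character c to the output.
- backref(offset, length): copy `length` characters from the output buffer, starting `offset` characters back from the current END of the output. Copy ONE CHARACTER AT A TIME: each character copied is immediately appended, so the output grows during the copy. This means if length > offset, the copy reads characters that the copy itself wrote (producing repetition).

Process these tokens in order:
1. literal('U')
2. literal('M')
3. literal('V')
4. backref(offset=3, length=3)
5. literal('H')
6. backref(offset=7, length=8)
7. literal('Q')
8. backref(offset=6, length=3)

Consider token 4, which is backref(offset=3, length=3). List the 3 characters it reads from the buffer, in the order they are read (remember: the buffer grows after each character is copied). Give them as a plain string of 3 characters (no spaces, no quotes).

Answer: UMV

Derivation:
Token 1: literal('U'). Output: "U"
Token 2: literal('M'). Output: "UM"
Token 3: literal('V'). Output: "UMV"
Token 4: backref(off=3, len=3). Buffer before: "UMV" (len 3)
  byte 1: read out[0]='U', append. Buffer now: "UMVU"
  byte 2: read out[1]='M', append. Buffer now: "UMVUM"
  byte 3: read out[2]='V', append. Buffer now: "UMVUMV"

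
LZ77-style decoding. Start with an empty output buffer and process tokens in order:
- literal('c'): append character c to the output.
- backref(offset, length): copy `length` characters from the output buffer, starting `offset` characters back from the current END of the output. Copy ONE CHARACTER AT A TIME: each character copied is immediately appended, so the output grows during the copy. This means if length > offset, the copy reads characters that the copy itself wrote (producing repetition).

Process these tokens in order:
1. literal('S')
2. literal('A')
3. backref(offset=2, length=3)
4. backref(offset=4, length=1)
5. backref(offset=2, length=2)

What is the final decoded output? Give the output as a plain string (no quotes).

Answer: SASASASA

Derivation:
Token 1: literal('S'). Output: "S"
Token 2: literal('A'). Output: "SA"
Token 3: backref(off=2, len=3) (overlapping!). Copied 'SAS' from pos 0. Output: "SASAS"
Token 4: backref(off=4, len=1). Copied 'A' from pos 1. Output: "SASASA"
Token 5: backref(off=2, len=2). Copied 'SA' from pos 4. Output: "SASASASA"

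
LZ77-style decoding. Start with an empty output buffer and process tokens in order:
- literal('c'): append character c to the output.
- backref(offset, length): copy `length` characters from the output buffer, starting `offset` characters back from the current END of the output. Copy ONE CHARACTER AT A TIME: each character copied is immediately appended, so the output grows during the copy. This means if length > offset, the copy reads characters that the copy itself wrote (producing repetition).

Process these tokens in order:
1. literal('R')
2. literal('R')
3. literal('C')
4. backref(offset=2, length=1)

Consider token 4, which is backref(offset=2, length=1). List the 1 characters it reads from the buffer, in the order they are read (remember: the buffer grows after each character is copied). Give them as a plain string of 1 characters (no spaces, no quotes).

Token 1: literal('R'). Output: "R"
Token 2: literal('R'). Output: "RR"
Token 3: literal('C'). Output: "RRC"
Token 4: backref(off=2, len=1). Buffer before: "RRC" (len 3)
  byte 1: read out[1]='R', append. Buffer now: "RRCR"

Answer: R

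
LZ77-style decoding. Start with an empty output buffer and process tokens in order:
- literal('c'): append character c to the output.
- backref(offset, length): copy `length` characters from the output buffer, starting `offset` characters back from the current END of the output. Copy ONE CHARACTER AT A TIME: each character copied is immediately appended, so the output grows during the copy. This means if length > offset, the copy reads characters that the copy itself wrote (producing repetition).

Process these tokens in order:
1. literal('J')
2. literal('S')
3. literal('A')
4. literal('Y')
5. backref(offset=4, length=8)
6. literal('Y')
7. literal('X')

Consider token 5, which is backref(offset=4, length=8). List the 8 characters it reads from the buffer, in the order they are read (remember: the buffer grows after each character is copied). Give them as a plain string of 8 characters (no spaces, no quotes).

Answer: JSAYJSAY

Derivation:
Token 1: literal('J'). Output: "J"
Token 2: literal('S'). Output: "JS"
Token 3: literal('A'). Output: "JSA"
Token 4: literal('Y'). Output: "JSAY"
Token 5: backref(off=4, len=8). Buffer before: "JSAY" (len 4)
  byte 1: read out[0]='J', append. Buffer now: "JSAYJ"
  byte 2: read out[1]='S', append. Buffer now: "JSAYJS"
  byte 3: read out[2]='A', append. Buffer now: "JSAYJSA"
  byte 4: read out[3]='Y', append. Buffer now: "JSAYJSAY"
  byte 5: read out[4]='J', append. Buffer now: "JSAYJSAYJ"
  byte 6: read out[5]='S', append. Buffer now: "JSAYJSAYJS"
  byte 7: read out[6]='A', append. Buffer now: "JSAYJSAYJSA"
  byte 8: read out[7]='Y', append. Buffer now: "JSAYJSAYJSAY"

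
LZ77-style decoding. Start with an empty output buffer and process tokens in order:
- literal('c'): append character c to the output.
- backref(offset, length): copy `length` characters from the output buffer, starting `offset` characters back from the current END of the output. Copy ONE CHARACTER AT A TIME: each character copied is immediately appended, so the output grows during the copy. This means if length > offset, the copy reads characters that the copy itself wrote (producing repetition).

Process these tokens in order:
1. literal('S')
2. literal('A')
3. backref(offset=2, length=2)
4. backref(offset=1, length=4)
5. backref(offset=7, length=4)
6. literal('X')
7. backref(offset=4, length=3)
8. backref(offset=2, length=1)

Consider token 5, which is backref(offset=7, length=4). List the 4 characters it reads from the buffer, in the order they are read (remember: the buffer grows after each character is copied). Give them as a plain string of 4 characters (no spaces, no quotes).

Answer: ASAA

Derivation:
Token 1: literal('S'). Output: "S"
Token 2: literal('A'). Output: "SA"
Token 3: backref(off=2, len=2). Copied 'SA' from pos 0. Output: "SASA"
Token 4: backref(off=1, len=4) (overlapping!). Copied 'AAAA' from pos 3. Output: "SASAAAAA"
Token 5: backref(off=7, len=4). Buffer before: "SASAAAAA" (len 8)
  byte 1: read out[1]='A', append. Buffer now: "SASAAAAAA"
  byte 2: read out[2]='S', append. Buffer now: "SASAAAAAAS"
  byte 3: read out[3]='A', append. Buffer now: "SASAAAAAASA"
  byte 4: read out[4]='A', append. Buffer now: "SASAAAAAASAA"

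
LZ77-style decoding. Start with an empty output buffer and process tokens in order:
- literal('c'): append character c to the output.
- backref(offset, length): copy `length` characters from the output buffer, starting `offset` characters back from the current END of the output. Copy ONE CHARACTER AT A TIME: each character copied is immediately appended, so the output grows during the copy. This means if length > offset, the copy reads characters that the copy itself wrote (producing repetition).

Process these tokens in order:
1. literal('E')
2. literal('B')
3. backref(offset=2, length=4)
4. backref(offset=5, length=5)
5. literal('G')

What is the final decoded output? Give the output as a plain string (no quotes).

Token 1: literal('E'). Output: "E"
Token 2: literal('B'). Output: "EB"
Token 3: backref(off=2, len=4) (overlapping!). Copied 'EBEB' from pos 0. Output: "EBEBEB"
Token 4: backref(off=5, len=5). Copied 'BEBEB' from pos 1. Output: "EBEBEBBEBEB"
Token 5: literal('G'). Output: "EBEBEBBEBEBG"

Answer: EBEBEBBEBEBG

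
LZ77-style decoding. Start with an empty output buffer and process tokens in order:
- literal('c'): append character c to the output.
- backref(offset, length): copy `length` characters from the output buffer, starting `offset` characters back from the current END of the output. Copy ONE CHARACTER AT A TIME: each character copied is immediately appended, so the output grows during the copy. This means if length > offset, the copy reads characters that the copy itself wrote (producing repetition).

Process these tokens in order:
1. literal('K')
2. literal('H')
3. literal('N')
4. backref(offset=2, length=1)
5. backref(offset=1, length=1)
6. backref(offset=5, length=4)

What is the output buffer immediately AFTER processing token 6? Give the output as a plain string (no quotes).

Answer: KHNHHKHNH

Derivation:
Token 1: literal('K'). Output: "K"
Token 2: literal('H'). Output: "KH"
Token 3: literal('N'). Output: "KHN"
Token 4: backref(off=2, len=1). Copied 'H' from pos 1. Output: "KHNH"
Token 5: backref(off=1, len=1). Copied 'H' from pos 3. Output: "KHNHH"
Token 6: backref(off=5, len=4). Copied 'KHNH' from pos 0. Output: "KHNHHKHNH"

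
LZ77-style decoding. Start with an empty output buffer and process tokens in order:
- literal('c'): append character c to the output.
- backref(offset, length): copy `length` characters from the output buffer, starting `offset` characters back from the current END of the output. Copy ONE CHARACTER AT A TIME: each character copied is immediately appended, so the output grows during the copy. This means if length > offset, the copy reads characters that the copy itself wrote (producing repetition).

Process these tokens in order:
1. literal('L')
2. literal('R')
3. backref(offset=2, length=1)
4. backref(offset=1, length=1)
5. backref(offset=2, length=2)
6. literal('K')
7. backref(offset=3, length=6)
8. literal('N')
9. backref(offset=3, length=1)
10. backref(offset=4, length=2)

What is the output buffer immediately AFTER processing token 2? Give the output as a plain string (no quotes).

Answer: LR

Derivation:
Token 1: literal('L'). Output: "L"
Token 2: literal('R'). Output: "LR"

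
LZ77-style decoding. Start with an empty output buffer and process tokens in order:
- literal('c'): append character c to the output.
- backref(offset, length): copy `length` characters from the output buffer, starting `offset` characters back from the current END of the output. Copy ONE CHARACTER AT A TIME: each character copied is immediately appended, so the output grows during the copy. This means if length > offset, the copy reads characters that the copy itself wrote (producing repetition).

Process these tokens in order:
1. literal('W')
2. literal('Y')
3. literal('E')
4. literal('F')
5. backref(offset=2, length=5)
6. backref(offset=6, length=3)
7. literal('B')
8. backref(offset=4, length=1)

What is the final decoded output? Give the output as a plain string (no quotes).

Token 1: literal('W'). Output: "W"
Token 2: literal('Y'). Output: "WY"
Token 3: literal('E'). Output: "WYE"
Token 4: literal('F'). Output: "WYEF"
Token 5: backref(off=2, len=5) (overlapping!). Copied 'EFEFE' from pos 2. Output: "WYEFEFEFE"
Token 6: backref(off=6, len=3). Copied 'FEF' from pos 3. Output: "WYEFEFEFEFEF"
Token 7: literal('B'). Output: "WYEFEFEFEFEFB"
Token 8: backref(off=4, len=1). Copied 'F' from pos 9. Output: "WYEFEFEFEFEFBF"

Answer: WYEFEFEFEFEFBF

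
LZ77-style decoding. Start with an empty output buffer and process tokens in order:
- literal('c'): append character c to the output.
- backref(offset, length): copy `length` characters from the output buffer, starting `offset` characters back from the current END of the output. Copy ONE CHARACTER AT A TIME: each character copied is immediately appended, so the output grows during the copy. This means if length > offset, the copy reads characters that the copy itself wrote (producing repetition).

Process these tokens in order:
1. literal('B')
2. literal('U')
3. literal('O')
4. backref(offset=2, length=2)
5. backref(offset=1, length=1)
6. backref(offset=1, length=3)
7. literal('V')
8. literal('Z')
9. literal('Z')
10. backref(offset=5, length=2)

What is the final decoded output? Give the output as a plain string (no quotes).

Token 1: literal('B'). Output: "B"
Token 2: literal('U'). Output: "BU"
Token 3: literal('O'). Output: "BUO"
Token 4: backref(off=2, len=2). Copied 'UO' from pos 1. Output: "BUOUO"
Token 5: backref(off=1, len=1). Copied 'O' from pos 4. Output: "BUOUOO"
Token 6: backref(off=1, len=3) (overlapping!). Copied 'OOO' from pos 5. Output: "BUOUOOOOO"
Token 7: literal('V'). Output: "BUOUOOOOOV"
Token 8: literal('Z'). Output: "BUOUOOOOOVZ"
Token 9: literal('Z'). Output: "BUOUOOOOOVZZ"
Token 10: backref(off=5, len=2). Copied 'OO' from pos 7. Output: "BUOUOOOOOVZZOO"

Answer: BUOUOOOOOVZZOO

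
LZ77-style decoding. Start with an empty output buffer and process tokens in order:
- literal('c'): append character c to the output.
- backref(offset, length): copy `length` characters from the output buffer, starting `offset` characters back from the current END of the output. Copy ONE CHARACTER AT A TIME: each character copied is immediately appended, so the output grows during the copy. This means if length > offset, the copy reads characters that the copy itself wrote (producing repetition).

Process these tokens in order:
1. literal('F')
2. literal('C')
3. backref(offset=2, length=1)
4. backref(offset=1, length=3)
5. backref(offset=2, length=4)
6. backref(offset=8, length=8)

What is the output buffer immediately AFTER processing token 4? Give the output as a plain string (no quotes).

Token 1: literal('F'). Output: "F"
Token 2: literal('C'). Output: "FC"
Token 3: backref(off=2, len=1). Copied 'F' from pos 0. Output: "FCF"
Token 4: backref(off=1, len=3) (overlapping!). Copied 'FFF' from pos 2. Output: "FCFFFF"

Answer: FCFFFF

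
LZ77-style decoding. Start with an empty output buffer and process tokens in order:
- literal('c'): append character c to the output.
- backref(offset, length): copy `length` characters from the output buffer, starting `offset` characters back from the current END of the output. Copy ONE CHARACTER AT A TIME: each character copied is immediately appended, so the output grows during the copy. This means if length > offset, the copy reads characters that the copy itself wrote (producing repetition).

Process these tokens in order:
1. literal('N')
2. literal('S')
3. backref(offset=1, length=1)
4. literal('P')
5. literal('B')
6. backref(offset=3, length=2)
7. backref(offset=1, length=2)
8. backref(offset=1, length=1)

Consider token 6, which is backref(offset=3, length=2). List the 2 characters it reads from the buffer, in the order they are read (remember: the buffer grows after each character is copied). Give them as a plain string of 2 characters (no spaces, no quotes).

Token 1: literal('N'). Output: "N"
Token 2: literal('S'). Output: "NS"
Token 3: backref(off=1, len=1). Copied 'S' from pos 1. Output: "NSS"
Token 4: literal('P'). Output: "NSSP"
Token 5: literal('B'). Output: "NSSPB"
Token 6: backref(off=3, len=2). Buffer before: "NSSPB" (len 5)
  byte 1: read out[2]='S', append. Buffer now: "NSSPBS"
  byte 2: read out[3]='P', append. Buffer now: "NSSPBSP"

Answer: SP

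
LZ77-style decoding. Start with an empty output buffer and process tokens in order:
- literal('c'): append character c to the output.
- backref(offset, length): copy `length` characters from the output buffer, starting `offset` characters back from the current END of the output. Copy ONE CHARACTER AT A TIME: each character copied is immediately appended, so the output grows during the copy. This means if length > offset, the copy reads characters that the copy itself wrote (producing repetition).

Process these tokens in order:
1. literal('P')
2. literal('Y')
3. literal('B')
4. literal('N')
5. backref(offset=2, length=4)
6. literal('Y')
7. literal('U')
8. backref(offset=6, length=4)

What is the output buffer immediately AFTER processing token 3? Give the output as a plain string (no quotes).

Answer: PYB

Derivation:
Token 1: literal('P'). Output: "P"
Token 2: literal('Y'). Output: "PY"
Token 3: literal('B'). Output: "PYB"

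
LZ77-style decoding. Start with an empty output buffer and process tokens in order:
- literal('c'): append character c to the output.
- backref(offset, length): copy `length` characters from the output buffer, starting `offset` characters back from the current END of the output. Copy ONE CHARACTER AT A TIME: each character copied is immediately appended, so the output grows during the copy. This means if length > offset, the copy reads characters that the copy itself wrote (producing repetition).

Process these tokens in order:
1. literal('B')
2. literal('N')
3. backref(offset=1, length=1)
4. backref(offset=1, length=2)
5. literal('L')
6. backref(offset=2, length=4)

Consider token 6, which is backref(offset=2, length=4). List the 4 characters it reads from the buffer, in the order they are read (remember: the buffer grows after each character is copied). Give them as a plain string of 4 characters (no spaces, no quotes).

Answer: NLNL

Derivation:
Token 1: literal('B'). Output: "B"
Token 2: literal('N'). Output: "BN"
Token 3: backref(off=1, len=1). Copied 'N' from pos 1. Output: "BNN"
Token 4: backref(off=1, len=2) (overlapping!). Copied 'NN' from pos 2. Output: "BNNNN"
Token 5: literal('L'). Output: "BNNNNL"
Token 6: backref(off=2, len=4). Buffer before: "BNNNNL" (len 6)
  byte 1: read out[4]='N', append. Buffer now: "BNNNNLN"
  byte 2: read out[5]='L', append. Buffer now: "BNNNNLNL"
  byte 3: read out[6]='N', append. Buffer now: "BNNNNLNLN"
  byte 4: read out[7]='L', append. Buffer now: "BNNNNLNLNL"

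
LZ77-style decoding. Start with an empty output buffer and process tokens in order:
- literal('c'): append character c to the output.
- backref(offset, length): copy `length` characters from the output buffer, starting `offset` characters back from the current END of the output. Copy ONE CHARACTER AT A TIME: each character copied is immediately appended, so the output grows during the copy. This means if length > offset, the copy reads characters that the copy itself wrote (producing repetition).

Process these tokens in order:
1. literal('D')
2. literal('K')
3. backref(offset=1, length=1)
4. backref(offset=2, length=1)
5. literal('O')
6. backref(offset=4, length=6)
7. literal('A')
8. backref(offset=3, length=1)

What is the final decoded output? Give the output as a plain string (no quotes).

Token 1: literal('D'). Output: "D"
Token 2: literal('K'). Output: "DK"
Token 3: backref(off=1, len=1). Copied 'K' from pos 1. Output: "DKK"
Token 4: backref(off=2, len=1). Copied 'K' from pos 1. Output: "DKKK"
Token 5: literal('O'). Output: "DKKKO"
Token 6: backref(off=4, len=6) (overlapping!). Copied 'KKKOKK' from pos 1. Output: "DKKKOKKKOKK"
Token 7: literal('A'). Output: "DKKKOKKKOKKA"
Token 8: backref(off=3, len=1). Copied 'K' from pos 9. Output: "DKKKOKKKOKKAK"

Answer: DKKKOKKKOKKAK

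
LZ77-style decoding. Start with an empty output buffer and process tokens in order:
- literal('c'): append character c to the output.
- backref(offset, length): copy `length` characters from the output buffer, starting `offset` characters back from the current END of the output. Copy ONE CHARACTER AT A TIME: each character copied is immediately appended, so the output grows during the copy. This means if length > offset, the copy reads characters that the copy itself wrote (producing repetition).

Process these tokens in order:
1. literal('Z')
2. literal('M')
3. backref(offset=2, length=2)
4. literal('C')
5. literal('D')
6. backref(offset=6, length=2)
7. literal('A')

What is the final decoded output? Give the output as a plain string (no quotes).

Token 1: literal('Z'). Output: "Z"
Token 2: literal('M'). Output: "ZM"
Token 3: backref(off=2, len=2). Copied 'ZM' from pos 0. Output: "ZMZM"
Token 4: literal('C'). Output: "ZMZMC"
Token 5: literal('D'). Output: "ZMZMCD"
Token 6: backref(off=6, len=2). Copied 'ZM' from pos 0. Output: "ZMZMCDZM"
Token 7: literal('A'). Output: "ZMZMCDZMA"

Answer: ZMZMCDZMA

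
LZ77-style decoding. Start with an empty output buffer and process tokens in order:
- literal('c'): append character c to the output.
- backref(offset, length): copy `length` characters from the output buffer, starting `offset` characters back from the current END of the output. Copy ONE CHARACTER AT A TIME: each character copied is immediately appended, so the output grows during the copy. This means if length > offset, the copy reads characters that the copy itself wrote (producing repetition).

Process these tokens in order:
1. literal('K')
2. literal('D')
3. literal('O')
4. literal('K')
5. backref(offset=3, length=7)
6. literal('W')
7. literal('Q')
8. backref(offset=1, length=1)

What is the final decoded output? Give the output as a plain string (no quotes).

Token 1: literal('K'). Output: "K"
Token 2: literal('D'). Output: "KD"
Token 3: literal('O'). Output: "KDO"
Token 4: literal('K'). Output: "KDOK"
Token 5: backref(off=3, len=7) (overlapping!). Copied 'DOKDOKD' from pos 1. Output: "KDOKDOKDOKD"
Token 6: literal('W'). Output: "KDOKDOKDOKDW"
Token 7: literal('Q'). Output: "KDOKDOKDOKDWQ"
Token 8: backref(off=1, len=1). Copied 'Q' from pos 12. Output: "KDOKDOKDOKDWQQ"

Answer: KDOKDOKDOKDWQQ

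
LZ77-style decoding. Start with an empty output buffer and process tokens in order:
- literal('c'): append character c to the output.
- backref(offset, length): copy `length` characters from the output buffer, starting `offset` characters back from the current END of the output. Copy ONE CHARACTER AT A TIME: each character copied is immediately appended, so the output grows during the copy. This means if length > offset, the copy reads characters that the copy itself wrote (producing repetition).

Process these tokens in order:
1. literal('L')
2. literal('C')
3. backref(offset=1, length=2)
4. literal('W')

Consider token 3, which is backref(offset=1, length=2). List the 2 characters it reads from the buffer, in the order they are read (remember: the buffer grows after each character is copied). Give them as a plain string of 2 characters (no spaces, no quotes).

Token 1: literal('L'). Output: "L"
Token 2: literal('C'). Output: "LC"
Token 3: backref(off=1, len=2). Buffer before: "LC" (len 2)
  byte 1: read out[1]='C', append. Buffer now: "LCC"
  byte 2: read out[2]='C', append. Buffer now: "LCCC"

Answer: CC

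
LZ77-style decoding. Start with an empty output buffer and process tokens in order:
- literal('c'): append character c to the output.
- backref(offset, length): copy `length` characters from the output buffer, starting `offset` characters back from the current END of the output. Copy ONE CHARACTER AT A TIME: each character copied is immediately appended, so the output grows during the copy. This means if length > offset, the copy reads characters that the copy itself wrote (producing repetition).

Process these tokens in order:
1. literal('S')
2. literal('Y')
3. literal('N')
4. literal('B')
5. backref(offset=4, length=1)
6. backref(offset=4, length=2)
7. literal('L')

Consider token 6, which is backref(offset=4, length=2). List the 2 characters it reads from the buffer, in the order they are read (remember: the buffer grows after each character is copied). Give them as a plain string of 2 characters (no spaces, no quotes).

Token 1: literal('S'). Output: "S"
Token 2: literal('Y'). Output: "SY"
Token 3: literal('N'). Output: "SYN"
Token 4: literal('B'). Output: "SYNB"
Token 5: backref(off=4, len=1). Copied 'S' from pos 0. Output: "SYNBS"
Token 6: backref(off=4, len=2). Buffer before: "SYNBS" (len 5)
  byte 1: read out[1]='Y', append. Buffer now: "SYNBSY"
  byte 2: read out[2]='N', append. Buffer now: "SYNBSYN"

Answer: YN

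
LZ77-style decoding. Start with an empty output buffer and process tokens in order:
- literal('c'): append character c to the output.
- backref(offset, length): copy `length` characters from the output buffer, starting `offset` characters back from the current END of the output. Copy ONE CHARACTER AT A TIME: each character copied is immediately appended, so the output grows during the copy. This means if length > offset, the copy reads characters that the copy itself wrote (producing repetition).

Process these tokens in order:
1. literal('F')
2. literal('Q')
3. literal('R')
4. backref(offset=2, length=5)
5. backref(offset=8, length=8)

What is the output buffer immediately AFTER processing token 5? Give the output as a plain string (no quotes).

Token 1: literal('F'). Output: "F"
Token 2: literal('Q'). Output: "FQ"
Token 3: literal('R'). Output: "FQR"
Token 4: backref(off=2, len=5) (overlapping!). Copied 'QRQRQ' from pos 1. Output: "FQRQRQRQ"
Token 5: backref(off=8, len=8). Copied 'FQRQRQRQ' from pos 0. Output: "FQRQRQRQFQRQRQRQ"

Answer: FQRQRQRQFQRQRQRQ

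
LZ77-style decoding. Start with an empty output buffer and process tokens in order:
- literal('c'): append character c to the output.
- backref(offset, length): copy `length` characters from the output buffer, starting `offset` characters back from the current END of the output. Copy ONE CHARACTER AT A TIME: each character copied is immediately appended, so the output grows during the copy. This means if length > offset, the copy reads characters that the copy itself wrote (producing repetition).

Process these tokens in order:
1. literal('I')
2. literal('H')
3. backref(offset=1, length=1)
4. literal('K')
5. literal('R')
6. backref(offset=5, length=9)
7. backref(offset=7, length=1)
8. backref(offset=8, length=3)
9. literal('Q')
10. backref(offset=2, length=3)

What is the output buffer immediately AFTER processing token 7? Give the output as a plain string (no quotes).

Token 1: literal('I'). Output: "I"
Token 2: literal('H'). Output: "IH"
Token 3: backref(off=1, len=1). Copied 'H' from pos 1. Output: "IHH"
Token 4: literal('K'). Output: "IHHK"
Token 5: literal('R'). Output: "IHHKR"
Token 6: backref(off=5, len=9) (overlapping!). Copied 'IHHKRIHHK' from pos 0. Output: "IHHKRIHHKRIHHK"
Token 7: backref(off=7, len=1). Copied 'H' from pos 7. Output: "IHHKRIHHKRIHHKH"

Answer: IHHKRIHHKRIHHKH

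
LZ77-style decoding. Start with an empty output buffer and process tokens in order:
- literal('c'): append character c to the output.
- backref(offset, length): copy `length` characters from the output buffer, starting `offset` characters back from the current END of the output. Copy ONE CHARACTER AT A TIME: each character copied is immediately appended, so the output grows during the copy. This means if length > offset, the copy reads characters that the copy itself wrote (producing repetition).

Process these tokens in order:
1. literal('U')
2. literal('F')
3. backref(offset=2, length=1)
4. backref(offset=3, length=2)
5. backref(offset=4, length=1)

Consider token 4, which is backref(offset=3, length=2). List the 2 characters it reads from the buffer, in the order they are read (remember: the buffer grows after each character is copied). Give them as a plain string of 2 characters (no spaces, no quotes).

Answer: UF

Derivation:
Token 1: literal('U'). Output: "U"
Token 2: literal('F'). Output: "UF"
Token 3: backref(off=2, len=1). Copied 'U' from pos 0. Output: "UFU"
Token 4: backref(off=3, len=2). Buffer before: "UFU" (len 3)
  byte 1: read out[0]='U', append. Buffer now: "UFUU"
  byte 2: read out[1]='F', append. Buffer now: "UFUUF"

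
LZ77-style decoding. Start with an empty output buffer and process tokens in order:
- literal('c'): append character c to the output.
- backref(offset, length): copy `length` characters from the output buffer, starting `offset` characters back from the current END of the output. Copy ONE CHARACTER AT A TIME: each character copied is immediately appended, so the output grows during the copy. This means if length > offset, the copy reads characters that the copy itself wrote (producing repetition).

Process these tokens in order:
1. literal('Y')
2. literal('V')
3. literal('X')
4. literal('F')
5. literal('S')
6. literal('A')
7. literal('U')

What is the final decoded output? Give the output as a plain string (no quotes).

Token 1: literal('Y'). Output: "Y"
Token 2: literal('V'). Output: "YV"
Token 3: literal('X'). Output: "YVX"
Token 4: literal('F'). Output: "YVXF"
Token 5: literal('S'). Output: "YVXFS"
Token 6: literal('A'). Output: "YVXFSA"
Token 7: literal('U'). Output: "YVXFSAU"

Answer: YVXFSAU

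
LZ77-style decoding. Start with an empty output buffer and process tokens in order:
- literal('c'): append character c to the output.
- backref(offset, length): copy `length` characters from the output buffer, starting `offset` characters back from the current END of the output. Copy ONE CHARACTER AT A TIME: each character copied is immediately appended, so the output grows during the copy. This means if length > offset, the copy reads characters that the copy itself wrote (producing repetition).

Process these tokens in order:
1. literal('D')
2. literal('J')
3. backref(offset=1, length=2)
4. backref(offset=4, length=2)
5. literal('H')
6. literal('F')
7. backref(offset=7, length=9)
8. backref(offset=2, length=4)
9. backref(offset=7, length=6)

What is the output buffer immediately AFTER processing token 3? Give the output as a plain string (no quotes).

Token 1: literal('D'). Output: "D"
Token 2: literal('J'). Output: "DJ"
Token 3: backref(off=1, len=2) (overlapping!). Copied 'JJ' from pos 1. Output: "DJJJ"

Answer: DJJJ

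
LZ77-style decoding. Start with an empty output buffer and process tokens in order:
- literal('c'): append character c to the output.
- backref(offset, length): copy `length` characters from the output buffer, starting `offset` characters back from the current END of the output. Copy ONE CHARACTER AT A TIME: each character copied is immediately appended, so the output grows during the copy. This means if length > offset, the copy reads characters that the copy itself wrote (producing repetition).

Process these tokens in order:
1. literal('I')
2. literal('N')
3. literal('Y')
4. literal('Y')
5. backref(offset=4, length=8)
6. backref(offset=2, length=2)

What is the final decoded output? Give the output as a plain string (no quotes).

Answer: INYYINYYINYYYY

Derivation:
Token 1: literal('I'). Output: "I"
Token 2: literal('N'). Output: "IN"
Token 3: literal('Y'). Output: "INY"
Token 4: literal('Y'). Output: "INYY"
Token 5: backref(off=4, len=8) (overlapping!). Copied 'INYYINYY' from pos 0. Output: "INYYINYYINYY"
Token 6: backref(off=2, len=2). Copied 'YY' from pos 10. Output: "INYYINYYINYYYY"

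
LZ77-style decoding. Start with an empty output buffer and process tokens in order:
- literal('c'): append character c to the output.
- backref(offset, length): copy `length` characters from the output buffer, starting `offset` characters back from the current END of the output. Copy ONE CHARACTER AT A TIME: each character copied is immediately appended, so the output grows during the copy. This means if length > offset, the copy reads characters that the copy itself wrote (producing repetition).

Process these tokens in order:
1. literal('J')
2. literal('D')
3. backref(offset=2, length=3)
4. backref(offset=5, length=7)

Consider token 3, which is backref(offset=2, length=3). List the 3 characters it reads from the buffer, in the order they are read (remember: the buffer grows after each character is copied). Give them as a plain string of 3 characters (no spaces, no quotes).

Answer: JDJ

Derivation:
Token 1: literal('J'). Output: "J"
Token 2: literal('D'). Output: "JD"
Token 3: backref(off=2, len=3). Buffer before: "JD" (len 2)
  byte 1: read out[0]='J', append. Buffer now: "JDJ"
  byte 2: read out[1]='D', append. Buffer now: "JDJD"
  byte 3: read out[2]='J', append. Buffer now: "JDJDJ"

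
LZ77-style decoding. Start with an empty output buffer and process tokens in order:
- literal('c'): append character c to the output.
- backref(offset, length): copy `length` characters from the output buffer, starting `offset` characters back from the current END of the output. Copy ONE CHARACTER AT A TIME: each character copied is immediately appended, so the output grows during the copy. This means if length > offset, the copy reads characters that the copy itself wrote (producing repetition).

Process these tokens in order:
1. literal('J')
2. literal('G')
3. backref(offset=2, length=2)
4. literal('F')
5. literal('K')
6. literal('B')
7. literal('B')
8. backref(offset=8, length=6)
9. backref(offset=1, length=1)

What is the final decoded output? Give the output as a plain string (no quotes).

Token 1: literal('J'). Output: "J"
Token 2: literal('G'). Output: "JG"
Token 3: backref(off=2, len=2). Copied 'JG' from pos 0. Output: "JGJG"
Token 4: literal('F'). Output: "JGJGF"
Token 5: literal('K'). Output: "JGJGFK"
Token 6: literal('B'). Output: "JGJGFKB"
Token 7: literal('B'). Output: "JGJGFKBB"
Token 8: backref(off=8, len=6). Copied 'JGJGFK' from pos 0. Output: "JGJGFKBBJGJGFK"
Token 9: backref(off=1, len=1). Copied 'K' from pos 13. Output: "JGJGFKBBJGJGFKK"

Answer: JGJGFKBBJGJGFKK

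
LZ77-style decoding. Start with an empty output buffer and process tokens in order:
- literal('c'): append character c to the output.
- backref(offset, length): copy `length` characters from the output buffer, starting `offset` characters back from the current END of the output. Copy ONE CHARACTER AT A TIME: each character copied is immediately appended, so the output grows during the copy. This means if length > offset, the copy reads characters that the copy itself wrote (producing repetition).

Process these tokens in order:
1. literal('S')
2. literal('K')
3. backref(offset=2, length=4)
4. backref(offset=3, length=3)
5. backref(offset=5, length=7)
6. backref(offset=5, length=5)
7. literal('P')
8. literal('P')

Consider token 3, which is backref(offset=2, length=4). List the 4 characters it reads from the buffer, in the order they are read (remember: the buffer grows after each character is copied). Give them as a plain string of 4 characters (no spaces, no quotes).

Token 1: literal('S'). Output: "S"
Token 2: literal('K'). Output: "SK"
Token 3: backref(off=2, len=4). Buffer before: "SK" (len 2)
  byte 1: read out[0]='S', append. Buffer now: "SKS"
  byte 2: read out[1]='K', append. Buffer now: "SKSK"
  byte 3: read out[2]='S', append. Buffer now: "SKSKS"
  byte 4: read out[3]='K', append. Buffer now: "SKSKSK"

Answer: SKSK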